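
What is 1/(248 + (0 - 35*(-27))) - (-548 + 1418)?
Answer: -1037909/1193 ≈ -870.00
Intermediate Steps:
1/(248 + (0 - 35*(-27))) - (-548 + 1418) = 1/(248 + (0 + 945)) - 1*870 = 1/(248 + 945) - 870 = 1/1193 - 870 = -1037909/1193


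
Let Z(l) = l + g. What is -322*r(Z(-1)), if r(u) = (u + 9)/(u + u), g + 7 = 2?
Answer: 161/2 ≈ 80.500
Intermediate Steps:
g = -5 (g = -7 + 2 = -5)
Z(l) = -5 + l (Z(l) = l - 5 = -5 + l)
r(u) = (9 + u)/(2*u) (r(u) = (9 + u)/((2*u)) = (9 + u)*(1/(2*u)) = (9 + u)/(2*u))
-322*r(Z(-1)) = -161*(9 + (-5 - 1))/(-5 - 1) = -161*(9 - 6)/(-6) = -161*(-1)*3/6 = -322*(-1/4) = 161/2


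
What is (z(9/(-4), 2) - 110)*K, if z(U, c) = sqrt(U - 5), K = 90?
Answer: -9900 + 45*I*sqrt(29) ≈ -9900.0 + 242.33*I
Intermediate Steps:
z(U, c) = sqrt(-5 + U)
(z(9/(-4), 2) - 110)*K = (sqrt(-5 + 9/(-4)) - 110)*90 = (sqrt(-5 + 9*(-1/4)) - 110)*90 = (sqrt(-5 - 9/4) - 110)*90 = (sqrt(-29/4) - 110)*90 = (I*sqrt(29)/2 - 110)*90 = (-110 + I*sqrt(29)/2)*90 = -9900 + 45*I*sqrt(29)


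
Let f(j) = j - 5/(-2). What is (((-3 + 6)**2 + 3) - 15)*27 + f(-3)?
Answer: -163/2 ≈ -81.500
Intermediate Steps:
f(j) = 5/2 + j (f(j) = j - 5*(-1/2) = j + 5/2 = 5/2 + j)
(((-3 + 6)**2 + 3) - 15)*27 + f(-3) = (((-3 + 6)**2 + 3) - 15)*27 + (5/2 - 3) = ((3**2 + 3) - 15)*27 - 1/2 = ((9 + 3) - 15)*27 - 1/2 = (12 - 15)*27 - 1/2 = -3*27 - 1/2 = -81 - 1/2 = -163/2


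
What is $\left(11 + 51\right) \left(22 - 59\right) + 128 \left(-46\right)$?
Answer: $-8182$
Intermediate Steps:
$\left(11 + 51\right) \left(22 - 59\right) + 128 \left(-46\right) = 62 \left(-37\right) - 5888 = -2294 - 5888 = -8182$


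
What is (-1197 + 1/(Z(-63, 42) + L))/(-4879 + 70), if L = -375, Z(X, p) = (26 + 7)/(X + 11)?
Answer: 23381053/93934197 ≈ 0.24891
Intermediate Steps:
Z(X, p) = 33/(11 + X)
(-1197 + 1/(Z(-63, 42) + L))/(-4879 + 70) = (-1197 + 1/(33/(11 - 63) - 375))/(-4879 + 70) = (-1197 + 1/(33/(-52) - 375))/(-4809) = (-1197 + 1/(33*(-1/52) - 375))*(-1/4809) = (-1197 + 1/(-33/52 - 375))*(-1/4809) = (-1197 + 1/(-19533/52))*(-1/4809) = (-1197 - 52/19533)*(-1/4809) = -23381053/19533*(-1/4809) = 23381053/93934197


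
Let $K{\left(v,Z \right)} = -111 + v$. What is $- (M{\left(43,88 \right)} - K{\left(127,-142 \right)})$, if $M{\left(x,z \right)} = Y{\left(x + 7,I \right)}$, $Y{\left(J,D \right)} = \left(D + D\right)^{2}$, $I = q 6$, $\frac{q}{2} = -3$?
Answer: $-5168$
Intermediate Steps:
$q = -6$ ($q = 2 \left(-3\right) = -6$)
$I = -36$ ($I = \left(-6\right) 6 = -36$)
$Y{\left(J,D \right)} = 4 D^{2}$ ($Y{\left(J,D \right)} = \left(2 D\right)^{2} = 4 D^{2}$)
$M{\left(x,z \right)} = 5184$ ($M{\left(x,z \right)} = 4 \left(-36\right)^{2} = 4 \cdot 1296 = 5184$)
$- (M{\left(43,88 \right)} - K{\left(127,-142 \right)}) = - (5184 - \left(-111 + 127\right)) = - (5184 - 16) = \left(-1\right) 5168 = -5168$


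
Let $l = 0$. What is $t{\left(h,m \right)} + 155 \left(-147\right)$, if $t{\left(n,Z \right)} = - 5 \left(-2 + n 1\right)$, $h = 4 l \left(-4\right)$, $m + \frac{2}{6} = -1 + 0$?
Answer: $-22775$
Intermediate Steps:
$m = - \frac{4}{3}$ ($m = - \frac{1}{3} + \left(-1 + 0\right) = - \frac{1}{3} - 1 = - \frac{4}{3} \approx -1.3333$)
$h = 0$ ($h = 4 \cdot 0 \left(-4\right) = 0 \left(-4\right) = 0$)
$t{\left(n,Z \right)} = 10 - 5 n$ ($t{\left(n,Z \right)} = - 5 \left(-2 + n\right) = 10 - 5 n$)
$t{\left(h,m \right)} + 155 \left(-147\right) = \left(10 - 0\right) + 155 \left(-147\right) = \left(10 + 0\right) - 22785 = 10 - 22785 = -22775$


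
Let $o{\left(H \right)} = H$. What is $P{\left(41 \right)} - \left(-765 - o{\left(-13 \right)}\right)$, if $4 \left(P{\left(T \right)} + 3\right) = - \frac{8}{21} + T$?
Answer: $\frac{63769}{84} \approx 759.15$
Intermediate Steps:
$P{\left(T \right)} = - \frac{65}{21} + \frac{T}{4}$ ($P{\left(T \right)} = -3 + \frac{- \frac{8}{21} + T}{4} = -3 + \left(- \frac{2}{21} + \frac{T}{4}\right) = - \frac{65}{21} + \frac{T}{4}$)
$P{\left(41 \right)} - \left(-765 - o{\left(-13 \right)}\right) = \left(- \frac{65}{21} + \frac{1}{4} \cdot 41\right) + \left(\left(1503 - 13\right) - 738\right) = \left(- \frac{65}{21} + \frac{41}{4}\right) + \left(1490 - 738\right) = \frac{601}{84} + 752 = \frac{63769}{84}$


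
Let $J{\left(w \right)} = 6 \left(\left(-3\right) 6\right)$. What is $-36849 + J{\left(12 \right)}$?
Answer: $-36957$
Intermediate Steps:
$J{\left(w \right)} = -108$ ($J{\left(w \right)} = 6 \left(-18\right) = -108$)
$-36849 + J{\left(12 \right)} = -36849 - 108 = -36957$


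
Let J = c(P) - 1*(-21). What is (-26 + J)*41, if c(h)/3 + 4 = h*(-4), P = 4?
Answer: -2665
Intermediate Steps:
c(h) = -12 - 12*h (c(h) = -12 + 3*(h*(-4)) = -12 + 3*(-4*h) = -12 - 12*h)
J = -39 (J = (-12 - 12*4) - 1*(-21) = (-12 - 48) + 21 = -60 + 21 = -39)
(-26 + J)*41 = (-26 - 39)*41 = -65*41 = -2665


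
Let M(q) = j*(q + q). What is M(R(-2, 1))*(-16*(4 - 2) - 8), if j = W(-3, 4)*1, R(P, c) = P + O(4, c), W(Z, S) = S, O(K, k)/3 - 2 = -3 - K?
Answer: 5440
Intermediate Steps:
O(K, k) = -3 - 3*K (O(K, k) = 6 + 3*(-3 - K) = 6 + (-9 - 3*K) = -3 - 3*K)
R(P, c) = -15 + P (R(P, c) = P + (-3 - 3*4) = P + (-3 - 12) = P - 15 = -15 + P)
j = 4 (j = 4*1 = 4)
M(q) = 8*q (M(q) = 4*(q + q) = 4*(2*q) = 8*q)
M(R(-2, 1))*(-16*(4 - 2) - 8) = (8*(-15 - 2))*(-16*(4 - 2) - 8) = (8*(-17))*(-16*2 - 8) = -136*(-32 - 8) = -136*(-40) = 5440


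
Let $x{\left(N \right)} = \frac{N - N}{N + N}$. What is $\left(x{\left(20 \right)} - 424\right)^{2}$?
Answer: $179776$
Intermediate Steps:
$x{\left(N \right)} = 0$ ($x{\left(N \right)} = \frac{0}{2 N} = 0 \frac{1}{2 N} = 0$)
$\left(x{\left(20 \right)} - 424\right)^{2} = \left(0 - 424\right)^{2} = \left(-424\right)^{2} = 179776$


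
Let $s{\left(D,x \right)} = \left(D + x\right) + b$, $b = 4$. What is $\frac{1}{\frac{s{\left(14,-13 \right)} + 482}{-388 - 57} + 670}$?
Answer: $\frac{445}{297663} \approx 0.001495$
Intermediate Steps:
$s{\left(D,x \right)} = 4 + D + x$ ($s{\left(D,x \right)} = \left(D + x\right) + 4 = 4 + D + x$)
$\frac{1}{\frac{s{\left(14,-13 \right)} + 482}{-388 - 57} + 670} = \frac{1}{\frac{\left(4 + 14 - 13\right) + 482}{-388 - 57} + 670} = \frac{1}{\frac{5 + 482}{-445} + 670} = \frac{1}{487 \left(- \frac{1}{445}\right) + 670} = \frac{1}{- \frac{487}{445} + 670} = \frac{1}{\frac{297663}{445}} = \frac{445}{297663}$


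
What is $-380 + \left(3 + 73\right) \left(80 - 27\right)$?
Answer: $3648$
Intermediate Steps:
$-380 + \left(3 + 73\right) \left(80 - 27\right) = -380 + 76 \cdot 53 = -380 + 4028 = 3648$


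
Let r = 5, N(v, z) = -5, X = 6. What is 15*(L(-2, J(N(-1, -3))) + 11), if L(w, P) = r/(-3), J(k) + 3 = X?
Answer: 140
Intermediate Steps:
J(k) = 3 (J(k) = -3 + 6 = 3)
L(w, P) = -5/3 (L(w, P) = 5/(-3) = 5*(-⅓) = -5/3)
15*(L(-2, J(N(-1, -3))) + 11) = 15*(-5/3 + 11) = 15*(28/3) = 140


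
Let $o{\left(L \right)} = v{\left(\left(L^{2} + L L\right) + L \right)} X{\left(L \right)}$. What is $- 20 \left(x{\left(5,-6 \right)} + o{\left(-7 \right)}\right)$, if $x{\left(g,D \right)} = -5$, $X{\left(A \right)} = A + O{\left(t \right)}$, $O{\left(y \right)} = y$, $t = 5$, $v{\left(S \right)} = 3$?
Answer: $220$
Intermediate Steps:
$X{\left(A \right)} = 5 + A$ ($X{\left(A \right)} = A + 5 = 5 + A$)
$o{\left(L \right)} = 15 + 3 L$ ($o{\left(L \right)} = 3 \left(5 + L\right) = 15 + 3 L$)
$- 20 \left(x{\left(5,-6 \right)} + o{\left(-7 \right)}\right) = - 20 \left(-5 + \left(15 + 3 \left(-7\right)\right)\right) = - 20 \left(-5 + \left(15 - 21\right)\right) = - 20 \left(-5 - 6\right) = \left(-20\right) \left(-11\right) = 220$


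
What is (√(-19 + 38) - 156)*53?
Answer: -8268 + 53*√19 ≈ -8037.0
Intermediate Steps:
(√(-19 + 38) - 156)*53 = (√19 - 156)*53 = (-156 + √19)*53 = -8268 + 53*√19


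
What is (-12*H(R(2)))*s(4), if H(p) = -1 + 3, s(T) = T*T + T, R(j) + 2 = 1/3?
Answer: -480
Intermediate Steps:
R(j) = -5/3 (R(j) = -2 + 1/3 = -2 + 1*(⅓) = -2 + ⅓ = -5/3)
s(T) = T + T² (s(T) = T² + T = T + T²)
H(p) = 2
(-12*H(R(2)))*s(4) = (-12*2)*(4*(1 + 4)) = -96*5 = -24*20 = -480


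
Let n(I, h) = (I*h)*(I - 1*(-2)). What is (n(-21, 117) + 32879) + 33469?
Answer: 113031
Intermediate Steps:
n(I, h) = I*h*(2 + I) (n(I, h) = (I*h)*(I + 2) = (I*h)*(2 + I) = I*h*(2 + I))
(n(-21, 117) + 32879) + 33469 = (-21*117*(2 - 21) + 32879) + 33469 = (-21*117*(-19) + 32879) + 33469 = (46683 + 32879) + 33469 = 79562 + 33469 = 113031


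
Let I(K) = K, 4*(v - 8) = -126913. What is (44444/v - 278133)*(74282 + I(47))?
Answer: -2623068250668221/126881 ≈ -2.0673e+10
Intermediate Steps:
v = -126881/4 (v = 8 + (¼)*(-126913) = 8 - 126913/4 = -126881/4 ≈ -31720.)
(44444/v - 278133)*(74282 + I(47)) = (44444/(-126881/4) - 278133)*(74282 + 47) = (44444*(-4/126881) - 278133)*74329 = (-177776/126881 - 278133)*74329 = -35289970949/126881*74329 = -2623068250668221/126881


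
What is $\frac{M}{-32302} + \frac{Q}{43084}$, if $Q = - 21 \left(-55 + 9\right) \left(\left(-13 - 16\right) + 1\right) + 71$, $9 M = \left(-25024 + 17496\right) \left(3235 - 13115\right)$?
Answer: $- \frac{1606142928623}{6262647156} \approx -256.46$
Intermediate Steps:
$M = \frac{74376640}{9}$ ($M = \frac{\left(-25024 + 17496\right) \left(3235 - 13115\right)}{9} = \frac{\left(-7528\right) \left(-9880\right)}{9} = \frac{1}{9} \cdot 74376640 = \frac{74376640}{9} \approx 8.2641 \cdot 10^{6}$)
$Q = -26977$ ($Q = - 21 \left(- 46 \left(-29 + 1\right)\right) + 71 = - 21 \left(\left(-46\right) \left(-28\right)\right) + 71 = \left(-21\right) 1288 + 71 = -27048 + 71 = -26977$)
$\frac{M}{-32302} + \frac{Q}{43084} = \frac{74376640}{9 \left(-32302\right)} - \frac{26977}{43084} = \frac{74376640}{9} \left(- \frac{1}{32302}\right) - \frac{26977}{43084} = - \frac{37188320}{145359} - \frac{26977}{43084} = - \frac{1606142928623}{6262647156}$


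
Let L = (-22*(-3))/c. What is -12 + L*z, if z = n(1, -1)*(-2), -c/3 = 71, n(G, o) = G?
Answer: -808/71 ≈ -11.380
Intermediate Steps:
c = -213 (c = -3*71 = -213)
L = -22/71 (L = -22*(-3)/(-213) = 66*(-1/213) = -22/71 ≈ -0.30986)
z = -2 (z = 1*(-2) = -2)
-12 + L*z = -12 - 22/71*(-2) = -12 + 44/71 = -808/71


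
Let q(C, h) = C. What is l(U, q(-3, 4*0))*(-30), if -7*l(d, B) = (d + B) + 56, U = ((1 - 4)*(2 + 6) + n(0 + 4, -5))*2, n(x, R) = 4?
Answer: 390/7 ≈ 55.714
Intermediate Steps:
U = -40 (U = ((1 - 4)*(2 + 6) + 4)*2 = (-3*8 + 4)*2 = (-24 + 4)*2 = -20*2 = -40)
l(d, B) = -8 - B/7 - d/7 (l(d, B) = -((d + B) + 56)/7 = -((B + d) + 56)/7 = -(56 + B + d)/7 = -8 - B/7 - d/7)
l(U, q(-3, 4*0))*(-30) = (-8 - 1/7*(-3) - 1/7*(-40))*(-30) = (-8 + 3/7 + 40/7)*(-30) = -13/7*(-30) = 390/7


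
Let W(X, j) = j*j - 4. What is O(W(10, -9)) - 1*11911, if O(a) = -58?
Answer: -11969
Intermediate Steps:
W(X, j) = -4 + j² (W(X, j) = j² - 4 = -4 + j²)
O(W(10, -9)) - 1*11911 = -58 - 1*11911 = -58 - 11911 = -11969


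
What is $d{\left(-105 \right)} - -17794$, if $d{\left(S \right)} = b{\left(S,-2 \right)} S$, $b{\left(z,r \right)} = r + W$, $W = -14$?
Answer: $19474$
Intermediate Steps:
$b{\left(z,r \right)} = -14 + r$ ($b{\left(z,r \right)} = r - 14 = -14 + r$)
$d{\left(S \right)} = - 16 S$ ($d{\left(S \right)} = \left(-14 - 2\right) S = - 16 S$)
$d{\left(-105 \right)} - -17794 = \left(-16\right) \left(-105\right) - -17794 = 1680 + 17794 = 19474$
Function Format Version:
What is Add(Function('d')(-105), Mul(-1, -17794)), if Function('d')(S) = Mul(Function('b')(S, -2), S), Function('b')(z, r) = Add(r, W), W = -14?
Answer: 19474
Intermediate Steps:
Function('b')(z, r) = Add(-14, r) (Function('b')(z, r) = Add(r, -14) = Add(-14, r))
Function('d')(S) = Mul(-16, S) (Function('d')(S) = Mul(Add(-14, -2), S) = Mul(-16, S))
Add(Function('d')(-105), Mul(-1, -17794)) = Add(Mul(-16, -105), Mul(-1, -17794)) = Add(1680, 17794) = 19474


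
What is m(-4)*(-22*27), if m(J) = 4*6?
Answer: -14256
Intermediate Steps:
m(J) = 24
m(-4)*(-22*27) = 24*(-22*27) = 24*(-594) = -14256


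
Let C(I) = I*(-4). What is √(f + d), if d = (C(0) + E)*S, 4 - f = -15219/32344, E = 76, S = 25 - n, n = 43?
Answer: I*√356608747742/16172 ≈ 36.926*I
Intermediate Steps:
C(I) = -4*I
S = -18 (S = 25 - 1*43 = 25 - 43 = -18)
f = 144595/32344 (f = 4 - (-15219)/32344 = 4 - 1*(-15219/32344) = 4 + 15219/32344 = 144595/32344 ≈ 4.4705)
d = -1368 (d = (-4*0 + 76)*(-18) = (0 + 76)*(-18) = 76*(-18) = -1368)
√(f + d) = √(144595/32344 - 1368) = √(-44101997/32344) = I*√356608747742/16172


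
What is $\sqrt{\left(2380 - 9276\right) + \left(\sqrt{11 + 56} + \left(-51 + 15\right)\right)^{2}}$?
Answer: $\sqrt{-6896 + \left(-36 + \sqrt{67}\right)^{2}} \approx 78.245 i$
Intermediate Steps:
$\sqrt{\left(2380 - 9276\right) + \left(\sqrt{11 + 56} + \left(-51 + 15\right)\right)^{2}} = \sqrt{-6896 + \left(\sqrt{67} - 36\right)^{2}} = \sqrt{-6896 + \left(-36 + \sqrt{67}\right)^{2}}$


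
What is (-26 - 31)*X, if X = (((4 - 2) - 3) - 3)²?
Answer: -912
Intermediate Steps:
X = 16 (X = ((2 - 3) - 3)² = (-1 - 3)² = (-4)² = 16)
(-26 - 31)*X = (-26 - 31)*16 = -57*16 = -912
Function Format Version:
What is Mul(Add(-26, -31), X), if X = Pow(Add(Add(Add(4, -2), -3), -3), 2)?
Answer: -912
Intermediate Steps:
X = 16 (X = Pow(Add(Add(2, -3), -3), 2) = Pow(Add(-1, -3), 2) = Pow(-4, 2) = 16)
Mul(Add(-26, -31), X) = Mul(Add(-26, -31), 16) = Mul(-57, 16) = -912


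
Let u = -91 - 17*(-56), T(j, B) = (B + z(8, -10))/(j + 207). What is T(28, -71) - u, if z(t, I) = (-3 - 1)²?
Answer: -40478/47 ≈ -861.23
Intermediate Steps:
z(t, I) = 16 (z(t, I) = (-4)² = 16)
T(j, B) = (16 + B)/(207 + j) (T(j, B) = (B + 16)/(j + 207) = (16 + B)/(207 + j))
u = 861 (u = -91 + 952 = 861)
T(28, -71) - u = (16 - 71)/(207 + 28) - 1*861 = -55/235 - 861 = (1/235)*(-55) - 861 = -11/47 - 861 = -40478/47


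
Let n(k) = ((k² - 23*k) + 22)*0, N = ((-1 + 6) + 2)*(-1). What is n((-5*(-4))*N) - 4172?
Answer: -4172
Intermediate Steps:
N = -7 (N = (5 + 2)*(-1) = 7*(-1) = -7)
n(k) = 0 (n(k) = (22 + k² - 23*k)*0 = 0)
n((-5*(-4))*N) - 4172 = 0 - 4172 = -4172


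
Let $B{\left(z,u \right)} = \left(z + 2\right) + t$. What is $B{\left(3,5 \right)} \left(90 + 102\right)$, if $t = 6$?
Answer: $2112$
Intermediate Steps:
$B{\left(z,u \right)} = 8 + z$ ($B{\left(z,u \right)} = \left(z + 2\right) + 6 = \left(2 + z\right) + 6 = 8 + z$)
$B{\left(3,5 \right)} \left(90 + 102\right) = \left(8 + 3\right) \left(90 + 102\right) = 11 \cdot 192 = 2112$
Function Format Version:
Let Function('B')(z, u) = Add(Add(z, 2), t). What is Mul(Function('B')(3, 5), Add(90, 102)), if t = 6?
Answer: 2112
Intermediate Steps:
Function('B')(z, u) = Add(8, z) (Function('B')(z, u) = Add(Add(z, 2), 6) = Add(Add(2, z), 6) = Add(8, z))
Mul(Function('B')(3, 5), Add(90, 102)) = Mul(Add(8, 3), Add(90, 102)) = Mul(11, 192) = 2112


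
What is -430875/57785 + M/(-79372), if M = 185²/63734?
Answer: -435933441299725/58463338669736 ≈ -7.4565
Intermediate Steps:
M = 34225/63734 (M = 34225*(1/63734) = 34225/63734 ≈ 0.53700)
-430875/57785 + M/(-79372) = -430875/57785 + (34225/63734)/(-79372) = -430875*1/57785 + (34225/63734)*(-1/79372) = -86175/11557 - 34225/5058695048 = -435933441299725/58463338669736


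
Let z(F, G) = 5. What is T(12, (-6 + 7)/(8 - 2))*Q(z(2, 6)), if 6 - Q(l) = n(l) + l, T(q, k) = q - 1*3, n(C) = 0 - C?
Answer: 54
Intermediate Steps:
n(C) = -C
T(q, k) = -3 + q (T(q, k) = q - 3 = -3 + q)
Q(l) = 6 (Q(l) = 6 - (-l + l) = 6 - 1*0 = 6 + 0 = 6)
T(12, (-6 + 7)/(8 - 2))*Q(z(2, 6)) = (-3 + 12)*6 = 9*6 = 54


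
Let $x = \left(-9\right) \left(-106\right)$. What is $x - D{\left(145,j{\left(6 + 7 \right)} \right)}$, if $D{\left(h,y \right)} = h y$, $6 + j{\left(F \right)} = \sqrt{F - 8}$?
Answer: $1824 - 145 \sqrt{5} \approx 1499.8$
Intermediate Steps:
$j{\left(F \right)} = -6 + \sqrt{-8 + F}$ ($j{\left(F \right)} = -6 + \sqrt{F - 8} = -6 + \sqrt{-8 + F}$)
$x = 954$
$x - D{\left(145,j{\left(6 + 7 \right)} \right)} = 954 - 145 \left(-6 + \sqrt{-8 + \left(6 + 7\right)}\right) = 954 - 145 \left(-6 + \sqrt{-8 + 13}\right) = 954 - 145 \left(-6 + \sqrt{5}\right) = 954 - \left(-870 + 145 \sqrt{5}\right) = 954 + \left(870 - 145 \sqrt{5}\right) = 1824 - 145 \sqrt{5}$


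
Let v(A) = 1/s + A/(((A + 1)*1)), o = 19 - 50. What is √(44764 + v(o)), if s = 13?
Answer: √6808773270/390 ≈ 211.58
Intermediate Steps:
o = -31
v(A) = 1/13 + A/(1 + A) (v(A) = 1/13 + A/(((A + 1)*1)) = 1*(1/13) + A/(((1 + A)*1)) = 1/13 + A/(1 + A))
√(44764 + v(o)) = √(44764 + (1 + 14*(-31))/(13*(1 - 31))) = √(44764 + (1/13)*(1 - 434)/(-30)) = √(44764 + (1/13)*(-1/30)*(-433)) = √(44764 + 433/390) = √(17458393/390) = √6808773270/390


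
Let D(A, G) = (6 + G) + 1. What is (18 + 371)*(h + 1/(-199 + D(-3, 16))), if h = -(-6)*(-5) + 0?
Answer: -2054309/176 ≈ -11672.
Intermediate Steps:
D(A, G) = 7 + G
h = -30 (h = -3*10 + 0 = -30 + 0 = -30)
(18 + 371)*(h + 1/(-199 + D(-3, 16))) = (18 + 371)*(-30 + 1/(-199 + (7 + 16))) = 389*(-30 + 1/(-199 + 23)) = 389*(-30 + 1/(-176)) = 389*(-30 - 1/176) = 389*(-5281/176) = -2054309/176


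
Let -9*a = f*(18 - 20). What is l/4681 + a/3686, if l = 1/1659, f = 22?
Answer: 56954575/42936992091 ≈ 0.0013265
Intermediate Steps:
l = 1/1659 ≈ 0.00060277
a = 44/9 (a = -22*(18 - 20)/9 = -22*(-2)/9 = -⅑*(-44) = 44/9 ≈ 4.8889)
l/4681 + a/3686 = (1/1659)/4681 + (44/9)/3686 = (1/1659)*(1/4681) + (44/9)*(1/3686) = 1/7765779 + 22/16587 = 56954575/42936992091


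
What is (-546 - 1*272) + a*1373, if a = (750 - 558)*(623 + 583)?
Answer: 317920078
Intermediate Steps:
a = 231552 (a = 192*1206 = 231552)
(-546 - 1*272) + a*1373 = (-546 - 1*272) + 231552*1373 = (-546 - 272) + 317920896 = -818 + 317920896 = 317920078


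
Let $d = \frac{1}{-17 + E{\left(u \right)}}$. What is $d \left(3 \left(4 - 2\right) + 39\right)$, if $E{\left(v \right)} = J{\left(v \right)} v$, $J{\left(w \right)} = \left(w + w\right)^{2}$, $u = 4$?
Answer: $\frac{45}{239} \approx 0.18828$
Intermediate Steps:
$J{\left(w \right)} = 4 w^{2}$ ($J{\left(w \right)} = \left(2 w\right)^{2} = 4 w^{2}$)
$E{\left(v \right)} = 4 v^{3}$ ($E{\left(v \right)} = 4 v^{2} v = 4 v^{3}$)
$d = \frac{1}{239}$ ($d = \frac{1}{-17 + 4 \cdot 4^{3}} = \frac{1}{-17 + 4 \cdot 64} = \frac{1}{-17 + 256} = \frac{1}{239} \approx 0.0041841$)
$d \left(3 \left(4 - 2\right) + 39\right) = \frac{3 \left(4 - 2\right) + 39}{239} = \frac{3 \cdot 2 + 39}{239} = \frac{6 + 39}{239} = \frac{1}{239} \cdot 45 = \frac{45}{239}$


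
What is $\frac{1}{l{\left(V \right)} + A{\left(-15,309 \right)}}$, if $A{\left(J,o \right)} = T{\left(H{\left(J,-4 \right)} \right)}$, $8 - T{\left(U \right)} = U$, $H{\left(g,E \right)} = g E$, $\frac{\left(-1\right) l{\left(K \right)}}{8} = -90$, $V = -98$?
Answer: $\frac{1}{668} \approx 0.001497$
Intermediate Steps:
$l{\left(K \right)} = 720$ ($l{\left(K \right)} = \left(-8\right) \left(-90\right) = 720$)
$H{\left(g,E \right)} = E g$
$T{\left(U \right)} = 8 - U$
$A{\left(J,o \right)} = 8 + 4 J$ ($A{\left(J,o \right)} = 8 - - 4 J = 8 + 4 J$)
$\frac{1}{l{\left(V \right)} + A{\left(-15,309 \right)}} = \frac{1}{720 + \left(8 + 4 \left(-15\right)\right)} = \frac{1}{720 + \left(8 - 60\right)} = \frac{1}{720 - 52} = \frac{1}{668}$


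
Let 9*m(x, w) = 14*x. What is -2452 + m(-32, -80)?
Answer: -22516/9 ≈ -2501.8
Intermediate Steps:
m(x, w) = 14*x/9 (m(x, w) = (14*x)/9 = 14*x/9)
-2452 + m(-32, -80) = -2452 + (14/9)*(-32) = -2452 - 448/9 = -22516/9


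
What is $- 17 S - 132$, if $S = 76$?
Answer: $-1424$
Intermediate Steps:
$- 17 S - 132 = \left(-17\right) 76 - 132 = -1292 - 132 = -1424$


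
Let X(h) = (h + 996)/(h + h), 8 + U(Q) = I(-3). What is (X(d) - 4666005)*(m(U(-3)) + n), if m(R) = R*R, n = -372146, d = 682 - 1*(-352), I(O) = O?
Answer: 1794889729863875/1034 ≈ 1.7359e+12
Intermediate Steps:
d = 1034 (d = 682 + 352 = 1034)
U(Q) = -11 (U(Q) = -8 - 3 = -11)
X(h) = (996 + h)/(2*h) (X(h) = (996 + h)/((2*h)) = (996 + h)*(1/(2*h)) = (996 + h)/(2*h))
m(R) = R²
(X(d) - 4666005)*(m(U(-3)) + n) = ((½)*(996 + 1034)/1034 - 4666005)*((-11)² - 372146) = ((½)*(1/1034)*2030 - 4666005)*(121 - 372146) = (1015/1034 - 4666005)*(-372025) = -4824648155/1034*(-372025) = 1794889729863875/1034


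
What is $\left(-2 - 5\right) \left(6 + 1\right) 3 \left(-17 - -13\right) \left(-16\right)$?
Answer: $-9408$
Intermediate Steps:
$\left(-2 - 5\right) \left(6 + 1\right) 3 \left(-17 - -13\right) \left(-16\right) = \left(-7\right) 7 \cdot 3 \left(-17 + 13\right) \left(-16\right) = \left(-49\right) 3 \left(-4\right) \left(-16\right) = \left(-147\right) \left(-4\right) \left(-16\right) = 588 \left(-16\right) = -9408$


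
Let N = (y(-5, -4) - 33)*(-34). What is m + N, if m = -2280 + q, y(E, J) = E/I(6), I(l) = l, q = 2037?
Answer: 2722/3 ≈ 907.33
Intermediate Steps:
y(E, J) = E/6
m = -243 (m = -2280 + 2037 = -243)
N = 3451/3 (N = ((1/6)*(-5) - 33)*(-34) = (-5/6 - 33)*(-34) = -203/6*(-34) = 3451/3 ≈ 1150.3)
m + N = -243 + 3451/3 = 2722/3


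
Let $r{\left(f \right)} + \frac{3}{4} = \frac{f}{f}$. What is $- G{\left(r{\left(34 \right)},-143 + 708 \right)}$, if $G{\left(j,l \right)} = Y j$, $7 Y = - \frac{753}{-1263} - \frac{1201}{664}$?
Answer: $\frac{338957}{7827232} \approx 0.043305$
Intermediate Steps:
$r{\left(f \right)} = \frac{1}{4}$ ($r{\left(f \right)} = - \frac{3}{4} + \frac{f}{f} = - \frac{3}{4} + 1 = \frac{1}{4}$)
$Y = - \frac{338957}{1956808}$ ($Y = \frac{- \frac{753}{-1263} - \frac{1201}{664}}{7} = \frac{\left(-753\right) \left(- \frac{1}{1263}\right) - \frac{1201}{664}}{7} = \frac{\frac{251}{421} - \frac{1201}{664}}{7} = \frac{1}{7} \left(- \frac{338957}{279544}\right) = - \frac{338957}{1956808} \approx -0.17322$)
$G{\left(j,l \right)} = - \frac{338957 j}{1956808}$
$- G{\left(r{\left(34 \right)},-143 + 708 \right)} = - \frac{-338957}{1956808 \cdot 4} = \left(-1\right) \left(- \frac{338957}{7827232}\right) = \frac{338957}{7827232}$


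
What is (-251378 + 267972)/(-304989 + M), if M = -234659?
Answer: -8297/269824 ≈ -0.030750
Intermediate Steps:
(-251378 + 267972)/(-304989 + M) = (-251378 + 267972)/(-304989 - 234659) = 16594/(-539648) = 16594*(-1/539648) = -8297/269824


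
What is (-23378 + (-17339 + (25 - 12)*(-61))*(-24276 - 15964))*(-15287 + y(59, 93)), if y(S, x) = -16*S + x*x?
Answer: -5531890145764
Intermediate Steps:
y(S, x) = x² - 16*S (y(S, x) = -16*S + x² = x² - 16*S)
(-23378 + (-17339 + (25 - 12)*(-61))*(-24276 - 15964))*(-15287 + y(59, 93)) = (-23378 + (-17339 + (25 - 12)*(-61))*(-24276 - 15964))*(-15287 + (93² - 16*59)) = (-23378 + (-17339 + 13*(-61))*(-40240))*(-15287 + (8649 - 944)) = (-23378 + (-17339 - 793)*(-40240))*(-15287 + 7705) = (-23378 - 18132*(-40240))*(-7582) = (-23378 + 729631680)*(-7582) = 729608302*(-7582) = -5531890145764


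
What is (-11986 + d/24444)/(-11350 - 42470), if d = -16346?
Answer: 29300213/131557608 ≈ 0.22272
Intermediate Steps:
(-11986 + d/24444)/(-11350 - 42470) = (-11986 - 16346/24444)/(-11350 - 42470) = (-11986 - 16346*1/24444)/(-53820) = (-11986 - 8173/12222)*(-1/53820) = -146501065/12222*(-1/53820) = 29300213/131557608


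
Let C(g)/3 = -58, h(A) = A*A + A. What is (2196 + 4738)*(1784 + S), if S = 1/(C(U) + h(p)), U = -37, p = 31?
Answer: 5059438171/409 ≈ 1.2370e+7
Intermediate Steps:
h(A) = A + A**2 (h(A) = A**2 + A = A + A**2)
C(g) = -174 (C(g) = 3*(-58) = -174)
S = 1/818 (S = 1/(-174 + 31*(1 + 31)) = 1/(-174 + 31*32) = 1/(-174 + 992) = 1/818 ≈ 0.0012225)
(2196 + 4738)*(1784 + S) = (2196 + 4738)*(1784 + 1/818) = 6934*(1459313/818) = 5059438171/409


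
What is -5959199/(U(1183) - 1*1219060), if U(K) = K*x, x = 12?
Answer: 5959199/1204864 ≈ 4.9460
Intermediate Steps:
U(K) = 12*K (U(K) = K*12 = 12*K)
-5959199/(U(1183) - 1*1219060) = -5959199/(12*1183 - 1*1219060) = -5959199/(14196 - 1219060) = -5959199/(-1204864) = -5959199*(-1/1204864) = 5959199/1204864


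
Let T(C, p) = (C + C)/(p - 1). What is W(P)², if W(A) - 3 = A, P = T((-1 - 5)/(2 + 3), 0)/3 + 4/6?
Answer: 4489/225 ≈ 19.951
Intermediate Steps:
T(C, p) = 2*C/(-1 + p) (T(C, p) = (2*C)/(-1 + p) = 2*C/(-1 + p))
P = 22/15 (P = (2*((-1 - 5)/(2 + 3))/(-1 + 0))/3 + 4/6 = (2*(-6/5)/(-1))*(⅓) + 4*(⅙) = (2*(-6*⅕)*(-1))*(⅓) + ⅔ = (2*(-6/5)*(-1))*(⅓) + ⅔ = (12/5)*(⅓) + ⅔ = ⅘ + ⅔ = 22/15 ≈ 1.4667)
W(A) = 3 + A
W(P)² = (3 + 22/15)² = (67/15)² = 4489/225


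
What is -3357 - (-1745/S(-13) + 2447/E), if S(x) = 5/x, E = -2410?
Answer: -19022093/2410 ≈ -7893.0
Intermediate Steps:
-3357 - (-1745/S(-13) + 2447/E) = -3357 - (-1745/(5/(-13)) + 2447/(-2410)) = -3357 - (-1745/(5*(-1/13)) + 2447*(-1/2410)) = -3357 - (-1745/(-5/13) - 2447/2410) = -3357 - (-1745*(-13/5) - 2447/2410) = -3357 - (4537 - 2447/2410) = -3357 - 1*10931723/2410 = -3357 - 10931723/2410 = -19022093/2410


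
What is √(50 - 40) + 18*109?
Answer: 1962 + √10 ≈ 1965.2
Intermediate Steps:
√(50 - 40) + 18*109 = √10 + 1962 = 1962 + √10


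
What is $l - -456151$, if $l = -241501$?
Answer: $214650$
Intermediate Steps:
$l - -456151 = -241501 - -456151 = -241501 + 456151 = 214650$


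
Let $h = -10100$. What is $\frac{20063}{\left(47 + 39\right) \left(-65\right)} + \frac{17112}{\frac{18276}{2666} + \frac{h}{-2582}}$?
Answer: $\frac{20530386445667}{12947004590} \approx 1585.7$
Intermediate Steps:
$\frac{20063}{\left(47 + 39\right) \left(-65\right)} + \frac{17112}{\frac{18276}{2666} + \frac{h}{-2582}} = \frac{20063}{\left(47 + 39\right) \left(-65\right)} + \frac{17112}{\frac{18276}{2666} - \frac{10100}{-2582}} = \frac{20063}{86 \left(-65\right)} + \frac{17112}{18276 \cdot \frac{1}{2666} - - \frac{5050}{1291}} = \frac{20063}{-5590} + \frac{17112}{\frac{9138}{1333} + \frac{5050}{1291}} = 20063 \left(- \frac{1}{5590}\right) + \frac{17112}{\frac{18528808}{1720903}} = - \frac{20063}{5590} + 17112 \cdot \frac{1720903}{18528808} = - \frac{20063}{5590} + \frac{3681011517}{2316101} = \frac{20530386445667}{12947004590}$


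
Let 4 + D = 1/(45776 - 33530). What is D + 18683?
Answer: 228743035/12246 ≈ 18679.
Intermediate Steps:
D = -48983/12246 (D = -4 + 1/(45776 - 33530) = -4 + 1/12246 = -48983/12246 ≈ -3.9999)
D + 18683 = -48983/12246 + 18683 = 228743035/12246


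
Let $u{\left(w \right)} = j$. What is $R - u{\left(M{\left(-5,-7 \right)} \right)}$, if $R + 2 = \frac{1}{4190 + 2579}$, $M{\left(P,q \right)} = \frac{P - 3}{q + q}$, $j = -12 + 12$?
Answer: $- \frac{13537}{6769} \approx -1.9999$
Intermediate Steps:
$j = 0$
$M{\left(P,q \right)} = \frac{-3 + P}{2 q}$
$u{\left(w \right)} = 0$
$R = - \frac{13537}{6769}$ ($R = -2 + \frac{1}{4190 + 2579} = -2 + \frac{1}{6769} = - \frac{13537}{6769} \approx -1.9999$)
$R - u{\left(M{\left(-5,-7 \right)} \right)} = - \frac{13537}{6769} - 0 = - \frac{13537}{6769} + 0 = - \frac{13537}{6769}$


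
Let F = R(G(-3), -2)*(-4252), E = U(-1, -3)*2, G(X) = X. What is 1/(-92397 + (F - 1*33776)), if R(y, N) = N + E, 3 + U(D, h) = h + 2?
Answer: -1/83653 ≈ -1.1954e-5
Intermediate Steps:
U(D, h) = -1 + h (U(D, h) = -3 + (h + 2) = -3 + (2 + h) = -1 + h)
E = -8 (E = (-1 - 3)*2 = -4*2 = -8)
R(y, N) = -8 + N (R(y, N) = N - 8 = -8 + N)
F = 42520 (F = (-8 - 2)*(-4252) = -10*(-4252) = 42520)
1/(-92397 + (F - 1*33776)) = 1/(-92397 + (42520 - 1*33776)) = 1/(-92397 + (42520 - 33776)) = 1/(-92397 + 8744) = 1/(-83653) = -1/83653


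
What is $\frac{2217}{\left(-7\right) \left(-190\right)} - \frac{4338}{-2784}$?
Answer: $\frac{995139}{308560} \approx 3.2251$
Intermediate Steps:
$\frac{2217}{\left(-7\right) \left(-190\right)} - \frac{4338}{-2784} = \frac{2217}{1330} - - \frac{723}{464} = 2217 \cdot \frac{1}{1330} + \frac{723}{464} = \frac{2217}{1330} + \frac{723}{464} = \frac{995139}{308560}$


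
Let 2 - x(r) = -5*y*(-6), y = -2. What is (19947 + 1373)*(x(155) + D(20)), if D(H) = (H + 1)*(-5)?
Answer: -916760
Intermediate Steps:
D(H) = -5 - 5*H (D(H) = (1 + H)*(-5) = -5 - 5*H)
x(r) = 62 (x(r) = 2 - (-5*(-2))*(-6) = 2 - 10*(-6) = 2 - 1*(-60) = 2 + 60 = 62)
(19947 + 1373)*(x(155) + D(20)) = (19947 + 1373)*(62 + (-5 - 5*20)) = 21320*(62 + (-5 - 100)) = 21320*(62 - 105) = 21320*(-43) = -916760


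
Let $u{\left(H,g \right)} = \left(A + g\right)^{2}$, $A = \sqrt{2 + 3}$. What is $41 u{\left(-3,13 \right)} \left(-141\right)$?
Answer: $-1005894 - 150306 \sqrt{5} \approx -1.342 \cdot 10^{6}$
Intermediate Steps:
$A = \sqrt{5} \approx 2.2361$
$u{\left(H,g \right)} = \left(g + \sqrt{5}\right)^{2}$ ($u{\left(H,g \right)} = \left(\sqrt{5} + g\right)^{2} = \left(g + \sqrt{5}\right)^{2}$)
$41 u{\left(-3,13 \right)} \left(-141\right) = 41 \left(13 + \sqrt{5}\right)^{2} \left(-141\right) = - 5781 \left(13 + \sqrt{5}\right)^{2}$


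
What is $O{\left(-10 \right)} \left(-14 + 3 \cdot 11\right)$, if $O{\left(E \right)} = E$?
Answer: $-190$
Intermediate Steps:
$O{\left(-10 \right)} \left(-14 + 3 \cdot 11\right) = - 10 \left(-14 + 3 \cdot 11\right) = - 10 \left(-14 + 33\right) = \left(-10\right) 19 = -190$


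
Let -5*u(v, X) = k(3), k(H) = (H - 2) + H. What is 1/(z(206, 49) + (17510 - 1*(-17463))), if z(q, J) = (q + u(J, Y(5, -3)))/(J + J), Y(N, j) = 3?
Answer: 245/8568898 ≈ 2.8592e-5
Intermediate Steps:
k(H) = -2 + 2*H (k(H) = (-2 + H) + H = -2 + 2*H)
u(v, X) = -4/5 (u(v, X) = -(-2 + 2*3)/5 = -(-2 + 6)/5 = -1/5*4 = -4/5)
z(q, J) = (-4/5 + q)/(2*J) (z(q, J) = (q - 4/5)/(J + J) = (-4/5 + q)/((2*J)) = (-4/5 + q)*(1/(2*J)) = (-4/5 + q)/(2*J))
1/(z(206, 49) + (17510 - 1*(-17463))) = 1/((1/10)*(-4 + 5*206)/49 + (17510 - 1*(-17463))) = 1/((1/10)*(1/49)*(-4 + 1030) + (17510 + 17463)) = 1/((1/10)*(1/49)*1026 + 34973) = 1/(513/245 + 34973) = 1/(8568898/245) = 245/8568898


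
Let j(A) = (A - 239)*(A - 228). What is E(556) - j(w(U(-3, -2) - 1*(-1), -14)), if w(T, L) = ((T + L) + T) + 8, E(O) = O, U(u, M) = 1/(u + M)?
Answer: -1400254/25 ≈ -56010.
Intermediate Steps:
U(u, M) = 1/(M + u)
w(T, L) = 8 + L + 2*T (w(T, L) = ((L + T) + T) + 8 = (L + 2*T) + 8 = 8 + L + 2*T)
j(A) = (-239 + A)*(-228 + A)
E(556) - j(w(U(-3, -2) - 1*(-1), -14)) = 556 - (54492 + (8 - 14 + 2*(1/(-2 - 3) - 1*(-1)))² - 467*(8 - 14 + 2*(1/(-2 - 3) - 1*(-1)))) = 556 - (54492 + (8 - 14 + 2*(1/(-5) + 1))² - 467*(8 - 14 + 2*(1/(-5) + 1))) = 556 - (54492 + (8 - 14 + 2*(-⅕ + 1))² - 467*(8 - 14 + 2*(-⅕ + 1))) = 556 - (54492 + (8 - 14 + 2*(⅘))² - 467*(8 - 14 + 2*(⅘))) = 556 - (54492 + (8 - 14 + 8/5)² - 467*(8 - 14 + 8/5)) = 556 - (54492 + (-22/5)² - 467*(-22/5)) = 556 - (54492 + 484/25 + 10274/5) = 556 - 1*1414154/25 = 556 - 1414154/25 = -1400254/25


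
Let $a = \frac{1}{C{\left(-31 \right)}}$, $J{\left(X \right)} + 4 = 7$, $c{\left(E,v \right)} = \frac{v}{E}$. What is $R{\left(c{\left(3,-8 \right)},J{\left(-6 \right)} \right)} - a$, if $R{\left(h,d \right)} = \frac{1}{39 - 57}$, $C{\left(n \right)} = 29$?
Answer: $- \frac{47}{522} \approx -0.090038$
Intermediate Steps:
$J{\left(X \right)} = 3$ ($J{\left(X \right)} = -4 + 7 = 3$)
$R{\left(h,d \right)} = - \frac{1}{18}$ ($R{\left(h,d \right)} = \frac{1}{-18} = - \frac{1}{18}$)
$a = \frac{1}{29} \approx 0.034483$
$R{\left(c{\left(3,-8 \right)},J{\left(-6 \right)} \right)} - a = - \frac{1}{18} - \frac{1}{29} = - \frac{47}{522}$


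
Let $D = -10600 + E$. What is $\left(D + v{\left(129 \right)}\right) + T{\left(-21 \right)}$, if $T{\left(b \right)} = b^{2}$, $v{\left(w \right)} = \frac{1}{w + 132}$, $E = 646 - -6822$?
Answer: $- \frac{702350}{261} \approx -2691.0$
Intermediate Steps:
$E = 7468$ ($E = 646 + 6822 = 7468$)
$D = -3132$ ($D = -10600 + 7468 = -3132$)
$v{\left(w \right)} = \frac{1}{132 + w}$
$\left(D + v{\left(129 \right)}\right) + T{\left(-21 \right)} = \left(-3132 + \frac{1}{132 + 129}\right) + \left(-21\right)^{2} = \left(-3132 + \frac{1}{261}\right) + 441 = - \frac{817451}{261} + 441 = - \frac{702350}{261}$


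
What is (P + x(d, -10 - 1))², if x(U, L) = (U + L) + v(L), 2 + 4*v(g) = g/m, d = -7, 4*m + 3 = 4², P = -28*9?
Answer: 49773025/676 ≈ 73629.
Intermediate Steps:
P = -252
m = 13/4 (m = -¾ + (¼)*4² = -¾ + (¼)*16 = -¾ + 4 = 13/4 ≈ 3.2500)
v(g) = -½ + g/13 (v(g) = -½ + (g/(13/4))/4 = -½ + (g*(4/13))/4 = -½ + (4*g/13)/4 = -½ + g/13)
x(U, L) = -½ + U + 14*L/13 (x(U, L) = (U + L) + (-½ + L/13) = (L + U) + (-½ + L/13) = -½ + U + 14*L/13)
(P + x(d, -10 - 1))² = (-252 + (-½ - 7 + 14*(-10 - 1)/13))² = (-252 + (-½ - 7 + (14/13)*(-11)))² = (-252 + (-½ - 7 - 154/13))² = (-252 - 503/26)² = (-7055/26)² = 49773025/676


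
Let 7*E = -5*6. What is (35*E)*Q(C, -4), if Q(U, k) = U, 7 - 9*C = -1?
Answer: -400/3 ≈ -133.33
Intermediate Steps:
C = 8/9 (C = 7/9 - ⅑*(-1) = 7/9 + ⅑ = 8/9 ≈ 0.88889)
E = -30/7 (E = (-5*6)/7 = (⅐)*(-30) = -30/7 ≈ -4.2857)
(35*E)*Q(C, -4) = (35*(-30/7))*(8/9) = -150*8/9 = -400/3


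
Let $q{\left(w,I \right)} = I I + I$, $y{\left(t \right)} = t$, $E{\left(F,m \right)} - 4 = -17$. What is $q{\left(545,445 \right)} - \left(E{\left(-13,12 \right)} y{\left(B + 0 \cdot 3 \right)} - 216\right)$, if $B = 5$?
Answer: $198751$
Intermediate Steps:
$E{\left(F,m \right)} = -13$ ($E{\left(F,m \right)} = 4 - 17 = -13$)
$q{\left(w,I \right)} = I + I^{2}$ ($q{\left(w,I \right)} = I^{2} + I = I + I^{2}$)
$q{\left(545,445 \right)} - \left(E{\left(-13,12 \right)} y{\left(B + 0 \cdot 3 \right)} - 216\right) = 445 \left(1 + 445\right) - \left(- 13 \left(5 + 0 \cdot 3\right) - 216\right) = 445 \cdot 446 - \left(- 13 \left(5 + 0\right) - 216\right) = 198470 - \left(\left(-13\right) 5 - 216\right) = 198470 - \left(-65 - 216\right) = 198470 - -281 = 198470 + 281 = 198751$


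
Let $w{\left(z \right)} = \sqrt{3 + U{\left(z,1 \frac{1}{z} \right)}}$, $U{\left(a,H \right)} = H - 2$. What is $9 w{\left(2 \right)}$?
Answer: $\frac{9 \sqrt{6}}{2} \approx 11.023$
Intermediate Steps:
$U{\left(a,H \right)} = -2 + H$
$w{\left(z \right)} = \sqrt{1 + \frac{1}{z}}$ ($w{\left(z \right)} = \sqrt{3 - \left(2 - \frac{1}{z}\right)} = \sqrt{1 + \frac{1}{z}}$)
$9 w{\left(2 \right)} = 9 \sqrt{\frac{1 + 2}{2}} = 9 \sqrt{\frac{1}{2} \cdot 3} = 9 \sqrt{\frac{3}{2}} = 9 \frac{\sqrt{6}}{2} = \frac{9 \sqrt{6}}{2}$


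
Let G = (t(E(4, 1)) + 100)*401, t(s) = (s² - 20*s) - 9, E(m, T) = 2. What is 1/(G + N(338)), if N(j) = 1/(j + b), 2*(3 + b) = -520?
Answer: 75/1654126 ≈ 4.5341e-5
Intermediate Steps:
b = -263 (b = -3 + (½)*(-520) = -3 - 260 = -263)
N(j) = 1/(-263 + j) (N(j) = 1/(j - 263) = 1/(-263 + j))
t(s) = -9 + s² - 20*s
G = 22055 (G = ((-9 + 2² - 20*2) + 100)*401 = ((-9 + 4 - 40) + 100)*401 = (-45 + 100)*401 = 55*401 = 22055)
1/(G + N(338)) = 1/(22055 + 1/(-263 + 338)) = 1/(22055 + 1/75) = 1/(1654126/75) = 75/1654126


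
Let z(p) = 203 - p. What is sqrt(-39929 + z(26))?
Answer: 2*I*sqrt(9938) ≈ 199.38*I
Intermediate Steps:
sqrt(-39929 + z(26)) = sqrt(-39929 + (203 - 1*26)) = sqrt(-39929 + (203 - 26)) = sqrt(-39929 + 177) = sqrt(-39752) = 2*I*sqrt(9938)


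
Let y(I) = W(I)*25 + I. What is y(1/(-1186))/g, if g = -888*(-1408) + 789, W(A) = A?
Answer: -13/741898149 ≈ -1.7523e-8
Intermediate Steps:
y(I) = 26*I (y(I) = I*25 + I = 25*I + I = 26*I)
g = 1251093 (g = 1250304 + 789 = 1251093)
y(1/(-1186))/g = (26/(-1186))/1251093 = (26*(-1/1186))*(1/1251093) = -13/593*1/1251093 = -13/741898149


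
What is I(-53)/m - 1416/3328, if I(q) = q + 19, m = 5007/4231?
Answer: -60729503/2082912 ≈ -29.156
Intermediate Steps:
m = 5007/4231 (m = 5007*(1/4231) = 5007/4231 ≈ 1.1834)
I(q) = 19 + q
I(-53)/m - 1416/3328 = (19 - 53)/(5007/4231) - 1416/3328 = -34*4231/5007 - 1416*1/3328 = -143854/5007 - 177/416 = -60729503/2082912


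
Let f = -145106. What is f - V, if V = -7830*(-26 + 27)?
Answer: -137276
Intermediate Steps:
V = -7830 (V = -7830*1 = -7830)
f - V = -145106 - 1*(-7830) = -145106 + 7830 = -137276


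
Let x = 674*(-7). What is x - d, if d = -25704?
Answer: 20986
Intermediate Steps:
x = -4718
x - d = -4718 - 1*(-25704) = -4718 + 25704 = 20986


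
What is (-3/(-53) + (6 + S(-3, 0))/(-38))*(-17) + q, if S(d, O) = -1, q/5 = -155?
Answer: -1558283/2014 ≈ -773.73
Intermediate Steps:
q = -775 (q = 5*(-155) = -775)
(-3/(-53) + (6 + S(-3, 0))/(-38))*(-17) + q = (-3/(-53) + (6 - 1)/(-38))*(-17) - 775 = (-3*(-1/53) + 5*(-1/38))*(-17) - 775 = (3/53 - 5/38)*(-17) - 775 = -151/2014*(-17) - 775 = 2567/2014 - 775 = -1558283/2014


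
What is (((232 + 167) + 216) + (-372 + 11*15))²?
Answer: 166464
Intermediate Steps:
(((232 + 167) + 216) + (-372 + 11*15))² = ((399 + 216) + (-372 + 165))² = (615 - 207)² = 408² = 166464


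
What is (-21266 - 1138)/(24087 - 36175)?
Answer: 5601/3022 ≈ 1.8534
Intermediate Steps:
(-21266 - 1138)/(24087 - 36175) = -22404/(-12088) = -22404*(-1/12088) = 5601/3022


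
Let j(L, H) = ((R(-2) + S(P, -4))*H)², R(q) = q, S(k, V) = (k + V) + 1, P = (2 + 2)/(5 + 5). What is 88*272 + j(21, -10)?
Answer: 26052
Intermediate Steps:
P = ⅖ (P = 4/10 = 4*(⅒) = ⅖ ≈ 0.40000)
S(k, V) = 1 + V + k (S(k, V) = (V + k) + 1 = 1 + V + k)
j(L, H) = 529*H²/25 (j(L, H) = ((-2 + (1 - 4 + ⅖))*H)² = ((-2 - 13/5)*H)² = (-23*H/5)² = 529*H²/25)
88*272 + j(21, -10) = 88*272 + (529/25)*(-10)² = 23936 + (529/25)*100 = 23936 + 2116 = 26052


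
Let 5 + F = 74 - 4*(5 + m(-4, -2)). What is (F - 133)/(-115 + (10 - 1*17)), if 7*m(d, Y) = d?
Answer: 286/427 ≈ 0.66979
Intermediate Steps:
m(d, Y) = d/7
F = 359/7 (F = -5 + (74 - 4*(5 + (⅐)*(-4))) = -5 + (74 - 4*(5 - 4/7)) = -5 + (74 - 4*31/7) = -5 + (74 - 124/7) = -5 + 394/7 = 359/7 ≈ 51.286)
(F - 133)/(-115 + (10 - 1*17)) = (359/7 - 133)/(-115 + (10 - 1*17)) = -572/7/(-115 + (10 - 17)) = -572/7/(-115 - 7) = -572/7/(-122) = -1/122*(-572/7) = 286/427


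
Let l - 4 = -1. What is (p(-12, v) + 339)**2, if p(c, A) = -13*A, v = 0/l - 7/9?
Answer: 9872164/81 ≈ 1.2188e+5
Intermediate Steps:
l = 3 (l = 4 - 1 = 3)
v = -7/9 (v = 0/3 - 7/9 = 0*(1/3) - 7*1/9 = 0 - 7/9 = -7/9 ≈ -0.77778)
(p(-12, v) + 339)**2 = (-13*(-7/9) + 339)**2 = (91/9 + 339)**2 = (3142/9)**2 = 9872164/81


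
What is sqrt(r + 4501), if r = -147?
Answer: sqrt(4354) ≈ 65.985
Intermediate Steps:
sqrt(r + 4501) = sqrt(-147 + 4501) = sqrt(4354)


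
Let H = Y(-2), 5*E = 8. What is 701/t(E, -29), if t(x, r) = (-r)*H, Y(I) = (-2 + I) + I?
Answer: -701/174 ≈ -4.0287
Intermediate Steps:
E = 8/5 (E = (⅕)*8 = 8/5 ≈ 1.6000)
Y(I) = -2 + 2*I
H = -6 (H = -2 + 2*(-2) = -2 - 4 = -6)
t(x, r) = 6*r (t(x, r) = -r*(-6) = 6*r)
701/t(E, -29) = 701/((6*(-29))) = 701/(-174) = 701*(-1/174) = -701/174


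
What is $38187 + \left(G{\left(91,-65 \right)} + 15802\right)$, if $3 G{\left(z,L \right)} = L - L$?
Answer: $53989$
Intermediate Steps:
$G{\left(z,L \right)} = 0$ ($G{\left(z,L \right)} = \frac{L - L}{3} = \frac{1}{3} \cdot 0 = 0$)
$38187 + \left(G{\left(91,-65 \right)} + 15802\right) = 38187 + \left(0 + 15802\right) = 38187 + 15802 = 53989$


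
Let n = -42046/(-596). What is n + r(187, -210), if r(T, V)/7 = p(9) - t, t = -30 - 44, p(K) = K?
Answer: 194161/298 ≈ 651.55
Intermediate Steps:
t = -74
r(T, V) = 581 (r(T, V) = 7*(9 - 1*(-74)) = 7*(9 + 74) = 7*83 = 581)
n = 21023/298 (n = -42046*(-1/596) = 21023/298 ≈ 70.547)
n + r(187, -210) = 21023/298 + 581 = 194161/298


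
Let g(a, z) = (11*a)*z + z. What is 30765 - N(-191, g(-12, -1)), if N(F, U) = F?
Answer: 30956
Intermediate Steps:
g(a, z) = z + 11*a*z (g(a, z) = 11*a*z + z = z + 11*a*z)
30765 - N(-191, g(-12, -1)) = 30765 - 1*(-191) = 30765 + 191 = 30956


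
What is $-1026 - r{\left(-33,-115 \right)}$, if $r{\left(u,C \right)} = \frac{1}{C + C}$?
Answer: $- \frac{235979}{230} \approx -1026.0$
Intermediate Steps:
$r{\left(u,C \right)} = \frac{1}{2 C}$
$-1026 - r{\left(-33,-115 \right)} = -1026 - \frac{1}{2 \left(-115\right)} = -1026 - \frac{1}{2} \left(- \frac{1}{115}\right) = -1026 - - \frac{1}{230} = -1026 + \frac{1}{230} = - \frac{235979}{230}$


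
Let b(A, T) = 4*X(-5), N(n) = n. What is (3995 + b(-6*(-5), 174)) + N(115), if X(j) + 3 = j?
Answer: 4078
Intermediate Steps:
X(j) = -3 + j
b(A, T) = -32 (b(A, T) = 4*(-3 - 5) = 4*(-8) = -32)
(3995 + b(-6*(-5), 174)) + N(115) = (3995 - 32) + 115 = 3963 + 115 = 4078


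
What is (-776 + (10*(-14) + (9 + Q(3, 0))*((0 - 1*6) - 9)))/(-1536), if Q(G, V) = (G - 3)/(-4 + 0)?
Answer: 1051/1536 ≈ 0.68425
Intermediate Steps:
Q(G, V) = ¾ - G/4 (Q(G, V) = (-3 + G)/(-4) = (-3 + G)*(-¼) = ¾ - G/4)
(-776 + (10*(-14) + (9 + Q(3, 0))*((0 - 1*6) - 9)))/(-1536) = (-776 + (10*(-14) + (9 + (¾ - ¼*3))*((0 - 1*6) - 9)))/(-1536) = -(-776 + (-140 + (9 + (¾ - ¾))*((0 - 6) - 9)))/1536 = -(-776 + (-140 + (9 + 0)*(-6 - 9)))/1536 = -(-776 + (-140 + 9*(-15)))/1536 = -(-776 + (-140 - 135))/1536 = -(-776 - 275)/1536 = -1/1536*(-1051) = 1051/1536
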